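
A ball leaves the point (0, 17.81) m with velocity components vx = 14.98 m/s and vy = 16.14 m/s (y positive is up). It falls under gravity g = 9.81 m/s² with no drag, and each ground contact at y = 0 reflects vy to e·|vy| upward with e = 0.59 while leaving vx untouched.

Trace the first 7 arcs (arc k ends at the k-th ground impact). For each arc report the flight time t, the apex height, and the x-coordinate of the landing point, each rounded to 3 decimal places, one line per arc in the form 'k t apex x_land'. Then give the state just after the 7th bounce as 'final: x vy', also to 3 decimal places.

1 4.163 31.087 62.358
2 2.971 10.821 106.859
3 1.753 3.767 133.114
4 1.034 1.311 148.605
5 0.610 0.456 157.744
6 0.360 0.159 163.137
7 0.212 0.055 166.318
final: 166.318 0.615

Arc 1: start y=17.810, vy=16.140 → t=4.163, apex=31.087, x_land=62.358, impact vy=-24.697
  bounce: vy ← 0.59·24.697 = 14.571
Arc 2: start y=0.000, vy=14.571 → t=2.971, apex=10.821, x_land=106.859, impact vy=-14.571
  bounce: vy ← 0.59·14.571 = 8.597
Arc 3: start y=0.000, vy=8.597 → t=1.753, apex=3.767, x_land=133.114, impact vy=-8.597
  bounce: vy ← 0.59·8.597 = 5.072
Arc 4: start y=0.000, vy=5.072 → t=1.034, apex=1.311, x_land=148.605, impact vy=-5.072
  bounce: vy ← 0.59·5.072 = 2.993
Arc 5: start y=0.000, vy=2.993 → t=0.610, apex=0.456, x_land=157.744, impact vy=-2.993
  bounce: vy ← 0.59·2.993 = 1.766
Arc 6: start y=0.000, vy=1.766 → t=0.360, apex=0.159, x_land=163.137, impact vy=-1.766
  bounce: vy ← 0.59·1.766 = 1.042
Arc 7: start y=0.000, vy=1.042 → t=0.212, apex=0.055, x_land=166.318, impact vy=-1.042
  bounce: vy ← 0.59·1.042 = 0.615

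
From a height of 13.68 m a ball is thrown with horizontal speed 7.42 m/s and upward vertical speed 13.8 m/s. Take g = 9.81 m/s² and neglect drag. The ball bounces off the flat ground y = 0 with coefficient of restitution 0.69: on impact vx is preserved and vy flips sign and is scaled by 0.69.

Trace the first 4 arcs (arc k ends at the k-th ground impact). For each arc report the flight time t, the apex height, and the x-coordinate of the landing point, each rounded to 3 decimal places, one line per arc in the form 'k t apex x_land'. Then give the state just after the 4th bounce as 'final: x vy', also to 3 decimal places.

Arc 1: start y=13.680, vy=13.800 → t=3.590, apex=23.386, x_land=26.640, impact vy=-21.421
  bounce: vy ← 0.69·21.421 = 14.780
Arc 2: start y=0.000, vy=14.780 → t=3.013, apex=11.134, x_land=48.998, impact vy=-14.780
  bounce: vy ← 0.69·14.780 = 10.198
Arc 3: start y=0.000, vy=10.198 → t=2.079, apex=5.301, x_land=64.426, impact vy=-10.198
  bounce: vy ← 0.69·10.198 = 7.037
Arc 4: start y=0.000, vy=7.037 → t=1.435, apex=2.524, x_land=75.071, impact vy=-7.037
  bounce: vy ← 0.69·7.037 = 4.855

1 3.590 23.386 26.640
2 3.013 11.134 48.998
3 2.079 5.301 64.426
4 1.435 2.524 75.071
final: 75.071 4.855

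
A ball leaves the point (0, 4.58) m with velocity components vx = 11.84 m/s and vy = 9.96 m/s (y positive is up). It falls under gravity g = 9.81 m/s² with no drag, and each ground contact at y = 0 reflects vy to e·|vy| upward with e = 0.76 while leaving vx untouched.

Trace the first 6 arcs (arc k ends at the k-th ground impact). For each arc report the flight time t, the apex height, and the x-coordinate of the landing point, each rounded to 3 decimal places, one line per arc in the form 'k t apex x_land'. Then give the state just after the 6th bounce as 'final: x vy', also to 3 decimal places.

Arc 1: start y=4.580, vy=9.960 → t=2.417, apex=9.636, x_land=28.616, impact vy=-13.750
  bounce: vy ← 0.76·13.750 = 10.450
Arc 2: start y=0.000, vy=10.450 → t=2.130, apex=5.566, x_land=53.841, impact vy=-10.450
  bounce: vy ← 0.76·10.450 = 7.942
Arc 3: start y=0.000, vy=7.942 → t=1.619, apex=3.215, x_land=73.012, impact vy=-7.942
  bounce: vy ← 0.76·7.942 = 6.036
Arc 4: start y=0.000, vy=6.036 → t=1.231, apex=1.857, x_land=87.582, impact vy=-6.036
  bounce: vy ← 0.76·6.036 = 4.587
Arc 5: start y=0.000, vy=4.587 → t=0.935, apex=1.073, x_land=98.655, impact vy=-4.587
  bounce: vy ← 0.76·4.587 = 3.486
Arc 6: start y=0.000, vy=3.486 → t=0.711, apex=0.619, x_land=107.070, impact vy=-3.486
  bounce: vy ← 0.76·3.486 = 2.650

1 2.417 9.636 28.616
2 2.130 5.566 53.841
3 1.619 3.215 73.012
4 1.231 1.857 87.582
5 0.935 1.073 98.655
6 0.711 0.619 107.070
final: 107.070 2.650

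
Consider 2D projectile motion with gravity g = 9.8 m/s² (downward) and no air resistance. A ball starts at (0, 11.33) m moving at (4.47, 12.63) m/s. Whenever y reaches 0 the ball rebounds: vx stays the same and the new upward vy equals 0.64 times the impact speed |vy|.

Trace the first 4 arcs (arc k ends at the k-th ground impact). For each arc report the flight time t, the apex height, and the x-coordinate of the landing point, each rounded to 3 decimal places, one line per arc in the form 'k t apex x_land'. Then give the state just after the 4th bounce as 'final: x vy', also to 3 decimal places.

1 3.282 19.469 14.671
2 2.551 7.974 26.076
3 1.633 3.266 33.375
4 1.045 1.338 38.046
final: 38.046 3.277

Arc 1: start y=11.330, vy=12.630 → t=3.282, apex=19.469, x_land=14.671, impact vy=-19.534
  bounce: vy ← 0.64·19.534 = 12.502
Arc 2: start y=0.000, vy=12.502 → t=2.551, apex=7.974, x_land=26.076, impact vy=-12.502
  bounce: vy ← 0.64·12.502 = 8.001
Arc 3: start y=0.000, vy=8.001 → t=1.633, apex=3.266, x_land=33.375, impact vy=-8.001
  bounce: vy ← 0.64·8.001 = 5.121
Arc 4: start y=0.000, vy=5.121 → t=1.045, apex=1.338, x_land=38.046, impact vy=-5.121
  bounce: vy ← 0.64·5.121 = 3.277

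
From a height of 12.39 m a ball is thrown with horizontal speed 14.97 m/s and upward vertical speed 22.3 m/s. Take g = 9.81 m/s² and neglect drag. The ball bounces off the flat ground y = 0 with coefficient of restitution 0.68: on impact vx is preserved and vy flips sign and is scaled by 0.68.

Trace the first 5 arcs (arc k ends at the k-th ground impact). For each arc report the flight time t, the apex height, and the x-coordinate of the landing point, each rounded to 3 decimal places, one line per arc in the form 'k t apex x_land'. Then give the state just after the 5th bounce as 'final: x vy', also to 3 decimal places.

1 5.047 37.736 75.552
2 3.772 17.449 132.022
3 2.565 8.068 170.422
4 1.744 3.731 196.534
5 1.186 1.725 214.290
final: 214.290 3.956

Arc 1: start y=12.390, vy=22.300 → t=5.047, apex=37.736, x_land=75.552, impact vy=-27.210
  bounce: vy ← 0.68·27.210 = 18.503
Arc 2: start y=0.000, vy=18.503 → t=3.772, apex=17.449, x_land=132.022, impact vy=-18.503
  bounce: vy ← 0.68·18.503 = 12.582
Arc 3: start y=0.000, vy=12.582 → t=2.565, apex=8.068, x_land=170.422, impact vy=-12.582
  bounce: vy ← 0.68·12.582 = 8.556
Arc 4: start y=0.000, vy=8.556 → t=1.744, apex=3.731, x_land=196.534, impact vy=-8.556
  bounce: vy ← 0.68·8.556 = 5.818
Arc 5: start y=0.000, vy=5.818 → t=1.186, apex=1.725, x_land=214.290, impact vy=-5.818
  bounce: vy ← 0.68·5.818 = 3.956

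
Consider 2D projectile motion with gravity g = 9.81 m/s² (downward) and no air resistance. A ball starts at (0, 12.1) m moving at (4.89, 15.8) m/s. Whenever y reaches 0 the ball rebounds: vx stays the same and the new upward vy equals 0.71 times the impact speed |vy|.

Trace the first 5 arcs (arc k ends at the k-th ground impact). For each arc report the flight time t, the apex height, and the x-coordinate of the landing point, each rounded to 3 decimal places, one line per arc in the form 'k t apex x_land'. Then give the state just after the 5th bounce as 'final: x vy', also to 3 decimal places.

1 3.860 24.824 18.877
2 3.194 12.514 34.498
3 2.268 6.308 45.589
4 1.610 3.180 53.463
5 1.143 1.603 59.054
final: 59.054 3.982

Arc 1: start y=12.100, vy=15.800 → t=3.860, apex=24.824, x_land=18.877, impact vy=-22.069
  bounce: vy ← 0.71·22.069 = 15.669
Arc 2: start y=0.000, vy=15.669 → t=3.194, apex=12.514, x_land=34.498, impact vy=-15.669
  bounce: vy ← 0.71·15.669 = 11.125
Arc 3: start y=0.000, vy=11.125 → t=2.268, apex=6.308, x_land=45.589, impact vy=-11.125
  bounce: vy ← 0.71·11.125 = 7.899
Arc 4: start y=0.000, vy=7.899 → t=1.610, apex=3.180, x_land=53.463, impact vy=-7.899
  bounce: vy ← 0.71·7.899 = 5.608
Arc 5: start y=0.000, vy=5.608 → t=1.143, apex=1.603, x_land=59.054, impact vy=-5.608
  bounce: vy ← 0.71·5.608 = 3.982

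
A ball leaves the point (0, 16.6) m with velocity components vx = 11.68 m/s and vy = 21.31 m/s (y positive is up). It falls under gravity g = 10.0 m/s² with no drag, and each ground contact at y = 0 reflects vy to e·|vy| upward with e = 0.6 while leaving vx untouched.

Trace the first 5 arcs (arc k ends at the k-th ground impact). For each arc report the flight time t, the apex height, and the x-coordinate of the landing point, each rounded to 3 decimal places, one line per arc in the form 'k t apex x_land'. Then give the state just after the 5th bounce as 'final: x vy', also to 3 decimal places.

1 4.935 39.306 57.638
2 3.365 14.150 96.936
3 2.019 5.094 120.515
4 1.211 1.834 134.662
5 0.727 0.660 143.150
final: 143.150 2.180

Arc 1: start y=16.600, vy=21.310 → t=4.935, apex=39.306, x_land=57.638, impact vy=-28.038
  bounce: vy ← 0.6·28.038 = 16.823
Arc 2: start y=0.000, vy=16.823 → t=3.365, apex=14.150, x_land=96.936, impact vy=-16.823
  bounce: vy ← 0.6·16.823 = 10.094
Arc 3: start y=0.000, vy=10.094 → t=2.019, apex=5.094, x_land=120.515, impact vy=-10.094
  bounce: vy ← 0.6·10.094 = 6.056
Arc 4: start y=0.000, vy=6.056 → t=1.211, apex=1.834, x_land=134.662, impact vy=-6.056
  bounce: vy ← 0.6·6.056 = 3.634
Arc 5: start y=0.000, vy=3.634 → t=0.727, apex=0.660, x_land=143.150, impact vy=-3.634
  bounce: vy ← 0.6·3.634 = 2.180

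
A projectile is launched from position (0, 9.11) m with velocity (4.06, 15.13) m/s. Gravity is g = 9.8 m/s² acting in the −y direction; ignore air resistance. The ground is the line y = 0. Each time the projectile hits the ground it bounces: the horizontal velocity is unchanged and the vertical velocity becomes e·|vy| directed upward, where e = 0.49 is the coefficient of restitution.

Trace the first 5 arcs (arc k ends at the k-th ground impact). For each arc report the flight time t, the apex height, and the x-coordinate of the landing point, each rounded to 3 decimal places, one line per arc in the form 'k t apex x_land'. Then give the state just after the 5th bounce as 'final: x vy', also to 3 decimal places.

Arc 1: start y=9.110, vy=15.130 → t=3.604, apex=20.789, x_land=14.631, impact vy=-20.186
  bounce: vy ← 0.49·20.186 = 9.891
Arc 2: start y=0.000, vy=9.891 → t=2.019, apex=4.992, x_land=22.826, impact vy=-9.891
  bounce: vy ← 0.49·9.891 = 4.847
Arc 3: start y=0.000, vy=4.847 → t=0.989, apex=1.198, x_land=26.842, impact vy=-4.847
  bounce: vy ← 0.49·4.847 = 2.375
Arc 4: start y=0.000, vy=2.375 → t=0.485, apex=0.288, x_land=28.810, impact vy=-2.375
  bounce: vy ← 0.49·2.375 = 1.164
Arc 5: start y=0.000, vy=1.164 → t=0.237, apex=0.069, x_land=29.774, impact vy=-1.164
  bounce: vy ← 0.49·1.164 = 0.570

1 3.604 20.789 14.631
2 2.019 4.992 22.826
3 0.989 1.198 26.842
4 0.485 0.288 28.810
5 0.237 0.069 29.774
final: 29.774 0.570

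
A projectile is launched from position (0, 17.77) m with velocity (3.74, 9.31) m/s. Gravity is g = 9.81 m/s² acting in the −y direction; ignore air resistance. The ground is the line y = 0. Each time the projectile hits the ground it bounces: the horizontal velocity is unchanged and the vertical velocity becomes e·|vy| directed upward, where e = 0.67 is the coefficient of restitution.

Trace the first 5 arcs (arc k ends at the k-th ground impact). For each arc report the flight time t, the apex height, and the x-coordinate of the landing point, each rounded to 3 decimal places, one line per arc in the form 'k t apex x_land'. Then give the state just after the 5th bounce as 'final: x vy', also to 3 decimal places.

1 3.076 22.188 11.504
2 2.850 9.960 22.163
3 1.909 4.471 29.304
4 1.279 2.007 34.089
5 0.857 0.901 37.295
final: 37.295 2.817

Arc 1: start y=17.770, vy=9.310 → t=3.076, apex=22.188, x_land=11.504, impact vy=-20.864
  bounce: vy ← 0.67·20.864 = 13.979
Arc 2: start y=0.000, vy=13.979 → t=2.850, apex=9.960, x_land=22.163, impact vy=-13.979
  bounce: vy ← 0.67·13.979 = 9.366
Arc 3: start y=0.000, vy=9.366 → t=1.909, apex=4.471, x_land=29.304, impact vy=-9.366
  bounce: vy ← 0.67·9.366 = 6.275
Arc 4: start y=0.000, vy=6.275 → t=1.279, apex=2.007, x_land=34.089, impact vy=-6.275
  bounce: vy ← 0.67·6.275 = 4.204
Arc 5: start y=0.000, vy=4.204 → t=0.857, apex=0.901, x_land=37.295, impact vy=-4.204
  bounce: vy ← 0.67·4.204 = 2.817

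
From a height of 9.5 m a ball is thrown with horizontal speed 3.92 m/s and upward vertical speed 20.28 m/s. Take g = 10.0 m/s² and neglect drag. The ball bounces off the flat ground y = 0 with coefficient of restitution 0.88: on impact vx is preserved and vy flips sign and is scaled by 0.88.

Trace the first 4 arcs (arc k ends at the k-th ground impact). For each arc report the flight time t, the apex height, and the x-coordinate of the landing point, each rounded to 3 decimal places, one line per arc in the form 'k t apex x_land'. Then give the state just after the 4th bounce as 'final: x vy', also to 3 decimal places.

Arc 1: start y=9.500, vy=20.280 → t=4.480, apex=30.064, x_land=17.562, impact vy=-24.521
  bounce: vy ← 0.88·24.521 = 21.578
Arc 2: start y=0.000, vy=21.578 → t=4.316, apex=23.281, x_land=34.479, impact vy=-21.578
  bounce: vy ← 0.88·21.578 = 18.989
Arc 3: start y=0.000, vy=18.989 → t=3.798, apex=18.029, x_land=49.367, impact vy=-18.989
  bounce: vy ← 0.88·18.989 = 16.710
Arc 4: start y=0.000, vy=16.710 → t=3.342, apex=13.962, x_land=62.468, impact vy=-16.710
  bounce: vy ← 0.88·16.710 = 14.705

1 4.480 30.064 17.562
2 4.316 23.281 34.479
3 3.798 18.029 49.367
4 3.342 13.962 62.468
final: 62.468 14.705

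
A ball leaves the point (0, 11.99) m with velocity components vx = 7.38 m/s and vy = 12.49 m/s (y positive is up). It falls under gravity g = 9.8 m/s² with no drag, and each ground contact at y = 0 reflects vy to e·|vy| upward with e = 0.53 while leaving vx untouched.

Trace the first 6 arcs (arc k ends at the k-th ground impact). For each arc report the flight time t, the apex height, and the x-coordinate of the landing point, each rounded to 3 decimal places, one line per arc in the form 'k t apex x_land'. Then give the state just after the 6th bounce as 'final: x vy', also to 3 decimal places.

Arc 1: start y=11.990, vy=12.490 → t=3.292, apex=19.949, x_land=24.297, impact vy=-19.774
  bounce: vy ← 0.53·19.774 = 10.480
Arc 2: start y=0.000, vy=10.480 → t=2.139, apex=5.604, x_land=40.081, impact vy=-10.480
  bounce: vy ← 0.53·10.480 = 5.554
Arc 3: start y=0.000, vy=5.554 → t=1.134, apex=1.574, x_land=48.447, impact vy=-5.554
  bounce: vy ← 0.53·5.554 = 2.944
Arc 4: start y=0.000, vy=2.944 → t=0.601, apex=0.442, x_land=52.881, impact vy=-2.944
  bounce: vy ← 0.53·2.944 = 1.560
Arc 5: start y=0.000, vy=1.560 → t=0.318, apex=0.124, x_land=55.230, impact vy=-1.560
  bounce: vy ← 0.53·1.560 = 0.827
Arc 6: start y=0.000, vy=0.827 → t=0.169, apex=0.035, x_land=56.476, impact vy=-0.827
  bounce: vy ← 0.53·0.827 = 0.438

1 3.292 19.949 24.297
2 2.139 5.604 40.081
3 1.134 1.574 48.447
4 0.601 0.442 52.881
5 0.318 0.124 55.230
6 0.169 0.035 56.476
final: 56.476 0.438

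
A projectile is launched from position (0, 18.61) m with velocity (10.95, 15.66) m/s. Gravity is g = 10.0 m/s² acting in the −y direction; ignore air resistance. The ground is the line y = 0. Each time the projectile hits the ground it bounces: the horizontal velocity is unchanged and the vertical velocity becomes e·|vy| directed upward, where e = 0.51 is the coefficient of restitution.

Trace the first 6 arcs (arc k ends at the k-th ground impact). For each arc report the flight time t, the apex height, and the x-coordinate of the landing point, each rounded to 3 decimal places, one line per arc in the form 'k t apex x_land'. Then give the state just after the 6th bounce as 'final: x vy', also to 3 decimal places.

Arc 1: start y=18.610, vy=15.660 → t=4.051, apex=30.872, x_land=44.357, impact vy=-24.848
  bounce: vy ← 0.51·24.848 = 12.673
Arc 2: start y=0.000, vy=12.673 → t=2.535, apex=8.030, x_land=72.110, impact vy=-12.673
  bounce: vy ← 0.51·12.673 = 6.463
Arc 3: start y=0.000, vy=6.463 → t=1.293, apex=2.089, x_land=86.264, impact vy=-6.463
  bounce: vy ← 0.51·6.463 = 3.296
Arc 4: start y=0.000, vy=3.296 → t=0.659, apex=0.543, x_land=93.482, impact vy=-3.296
  bounce: vy ← 0.51·3.296 = 1.681
Arc 5: start y=0.000, vy=1.681 → t=0.336, apex=0.141, x_land=97.164, impact vy=-1.681
  bounce: vy ← 0.51·1.681 = 0.857
Arc 6: start y=0.000, vy=0.857 → t=0.171, apex=0.037, x_land=99.041, impact vy=-0.857
  bounce: vy ← 0.51·0.857 = 0.437

1 4.051 30.872 44.357
2 2.535 8.030 72.110
3 1.293 2.089 86.264
4 0.659 0.543 93.482
5 0.336 0.141 97.164
6 0.171 0.037 99.041
final: 99.041 0.437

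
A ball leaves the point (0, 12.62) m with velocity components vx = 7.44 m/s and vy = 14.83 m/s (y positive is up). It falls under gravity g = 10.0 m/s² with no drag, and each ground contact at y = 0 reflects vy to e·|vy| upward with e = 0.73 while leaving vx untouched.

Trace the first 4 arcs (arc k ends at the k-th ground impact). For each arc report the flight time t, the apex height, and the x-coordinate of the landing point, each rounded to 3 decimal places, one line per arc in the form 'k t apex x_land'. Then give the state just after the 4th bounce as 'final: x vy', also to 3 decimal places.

Arc 1: start y=12.620, vy=14.830 → t=3.656, apex=23.616, x_land=27.203, impact vy=-21.733
  bounce: vy ← 0.73·21.733 = 15.865
Arc 2: start y=0.000, vy=15.865 → t=3.173, apex=12.585, x_land=50.810, impact vy=-15.865
  bounce: vy ← 0.73·15.865 = 11.582
Arc 3: start y=0.000, vy=11.582 → t=2.316, apex=6.707, x_land=68.044, impact vy=-11.582
  bounce: vy ← 0.73·11.582 = 8.455
Arc 4: start y=0.000, vy=8.455 → t=1.691, apex=3.574, x_land=80.624, impact vy=-8.455
  bounce: vy ← 0.73·8.455 = 6.172

1 3.656 23.616 27.203
2 3.173 12.585 50.810
3 2.316 6.707 68.044
4 1.691 3.574 80.624
final: 80.624 6.172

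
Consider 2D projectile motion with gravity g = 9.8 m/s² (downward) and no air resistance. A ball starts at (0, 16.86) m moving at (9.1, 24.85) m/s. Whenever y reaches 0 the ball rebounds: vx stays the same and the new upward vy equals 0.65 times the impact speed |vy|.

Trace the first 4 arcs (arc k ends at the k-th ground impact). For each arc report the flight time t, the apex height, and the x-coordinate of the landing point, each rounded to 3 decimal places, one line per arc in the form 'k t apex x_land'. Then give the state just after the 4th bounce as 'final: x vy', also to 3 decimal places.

Arc 1: start y=16.860, vy=24.850 → t=5.677, apex=48.366, x_land=51.665, impact vy=-30.789
  bounce: vy ← 0.65·30.789 = 20.013
Arc 2: start y=0.000, vy=20.013 → t=4.084, apex=20.435, x_land=88.832, impact vy=-20.013
  bounce: vy ← 0.65·20.013 = 13.008
Arc 3: start y=0.000, vy=13.008 → t=2.655, apex=8.634, x_land=112.991, impact vy=-13.008
  bounce: vy ← 0.65·13.008 = 8.456
Arc 4: start y=0.000, vy=8.456 → t=1.726, apex=3.648, x_land=128.694, impact vy=-8.456
  bounce: vy ← 0.65·8.456 = 5.496

1 5.677 48.366 51.665
2 4.084 20.435 88.832
3 2.655 8.634 112.991
4 1.726 3.648 128.694
final: 128.694 5.496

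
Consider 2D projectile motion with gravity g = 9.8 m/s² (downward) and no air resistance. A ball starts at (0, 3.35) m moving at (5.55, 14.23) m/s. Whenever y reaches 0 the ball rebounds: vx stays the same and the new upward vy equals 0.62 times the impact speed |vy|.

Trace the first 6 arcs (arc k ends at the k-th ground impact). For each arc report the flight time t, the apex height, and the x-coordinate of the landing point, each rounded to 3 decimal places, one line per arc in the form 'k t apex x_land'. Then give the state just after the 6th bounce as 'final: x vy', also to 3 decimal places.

1 3.123 13.681 17.333
2 2.072 5.259 28.832
3 1.285 2.022 35.962
4 0.796 0.777 40.382
5 0.494 0.299 43.123
6 0.306 0.115 44.822
final: 44.822 0.930

Arc 1: start y=3.350, vy=14.230 → t=3.123, apex=13.681, x_land=17.333, impact vy=-16.375
  bounce: vy ← 0.62·16.375 = 10.153
Arc 2: start y=0.000, vy=10.153 → t=2.072, apex=5.259, x_land=28.832, impact vy=-10.153
  bounce: vy ← 0.62·10.153 = 6.295
Arc 3: start y=0.000, vy=6.295 → t=1.285, apex=2.022, x_land=35.962, impact vy=-6.295
  bounce: vy ← 0.62·6.295 = 3.903
Arc 4: start y=0.000, vy=3.903 → t=0.796, apex=0.777, x_land=40.382, impact vy=-3.903
  bounce: vy ← 0.62·3.903 = 2.420
Arc 5: start y=0.000, vy=2.420 → t=0.494, apex=0.299, x_land=43.123, impact vy=-2.420
  bounce: vy ← 0.62·2.420 = 1.500
Arc 6: start y=0.000, vy=1.500 → t=0.306, apex=0.115, x_land=44.822, impact vy=-1.500
  bounce: vy ← 0.62·1.500 = 0.930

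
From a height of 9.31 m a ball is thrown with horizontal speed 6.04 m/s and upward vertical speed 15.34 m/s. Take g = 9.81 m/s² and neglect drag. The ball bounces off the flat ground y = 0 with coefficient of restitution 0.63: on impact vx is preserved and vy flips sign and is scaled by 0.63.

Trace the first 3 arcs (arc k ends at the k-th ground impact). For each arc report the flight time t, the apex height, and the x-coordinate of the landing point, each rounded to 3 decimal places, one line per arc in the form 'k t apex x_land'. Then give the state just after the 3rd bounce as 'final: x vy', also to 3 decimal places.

Arc 1: start y=9.310, vy=15.340 → t=3.648, apex=21.304, x_land=22.032, impact vy=-20.445
  bounce: vy ← 0.63·20.445 = 12.880
Arc 2: start y=0.000, vy=12.880 → t=2.626, apex=8.455, x_land=37.893, impact vy=-12.880
  bounce: vy ← 0.63·12.880 = 8.114
Arc 3: start y=0.000, vy=8.114 → t=1.654, apex=3.356, x_land=47.885, impact vy=-8.114
  bounce: vy ← 0.63·8.114 = 5.112

1 3.648 21.304 22.032
2 2.626 8.455 37.893
3 1.654 3.356 47.885
final: 47.885 5.112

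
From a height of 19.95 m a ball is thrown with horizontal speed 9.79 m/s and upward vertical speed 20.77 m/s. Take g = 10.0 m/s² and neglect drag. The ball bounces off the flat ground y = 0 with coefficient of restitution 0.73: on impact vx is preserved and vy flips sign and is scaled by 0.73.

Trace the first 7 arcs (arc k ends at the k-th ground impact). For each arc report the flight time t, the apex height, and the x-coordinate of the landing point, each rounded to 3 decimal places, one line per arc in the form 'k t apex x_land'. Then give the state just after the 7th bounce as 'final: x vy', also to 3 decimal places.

1 4.959 41.520 48.545
2 4.207 22.126 89.734
3 3.071 11.791 119.802
4 2.242 6.283 141.751
5 1.637 3.348 157.774
6 1.195 1.784 169.471
7 0.872 0.951 178.010
final: 178.010 3.183

Arc 1: start y=19.950, vy=20.770 → t=4.959, apex=41.520, x_land=48.545, impact vy=-28.817
  bounce: vy ← 0.73·28.817 = 21.036
Arc 2: start y=0.000, vy=21.036 → t=4.207, apex=22.126, x_land=89.734, impact vy=-21.036
  bounce: vy ← 0.73·21.036 = 15.356
Arc 3: start y=0.000, vy=15.356 → t=3.071, apex=11.791, x_land=119.802, impact vy=-15.356
  bounce: vy ← 0.73·15.356 = 11.210
Arc 4: start y=0.000, vy=11.210 → t=2.242, apex=6.283, x_land=141.751, impact vy=-11.210
  bounce: vy ← 0.73·11.210 = 8.183
Arc 5: start y=0.000, vy=8.183 → t=1.637, apex=3.348, x_land=157.774, impact vy=-8.183
  bounce: vy ← 0.73·8.183 = 5.974
Arc 6: start y=0.000, vy=5.974 → t=1.195, apex=1.784, x_land=169.471, impact vy=-5.974
  bounce: vy ← 0.73·5.974 = 4.361
Arc 7: start y=0.000, vy=4.361 → t=0.872, apex=0.951, x_land=178.010, impact vy=-4.361
  bounce: vy ← 0.73·4.361 = 3.183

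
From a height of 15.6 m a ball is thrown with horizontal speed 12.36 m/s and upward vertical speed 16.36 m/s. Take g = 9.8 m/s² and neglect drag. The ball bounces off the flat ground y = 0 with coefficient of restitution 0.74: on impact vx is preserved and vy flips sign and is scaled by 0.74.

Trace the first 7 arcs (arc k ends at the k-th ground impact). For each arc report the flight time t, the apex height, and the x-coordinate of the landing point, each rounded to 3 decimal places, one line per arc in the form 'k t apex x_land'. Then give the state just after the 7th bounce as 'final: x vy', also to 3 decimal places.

1 4.113 29.256 50.835
2 3.616 16.020 95.533
3 2.676 8.773 128.609
4 1.980 4.804 153.086
5 1.465 2.631 171.198
6 1.084 1.441 184.602
7 0.802 0.789 194.520
final: 194.520 2.910

Arc 1: start y=15.600, vy=16.360 → t=4.113, apex=29.256, x_land=50.835, impact vy=-23.946
  bounce: vy ← 0.74·23.946 = 17.720
Arc 2: start y=0.000, vy=17.720 → t=3.616, apex=16.020, x_land=95.533, impact vy=-17.720
  bounce: vy ← 0.74·17.720 = 13.113
Arc 3: start y=0.000, vy=13.113 → t=2.676, apex=8.773, x_land=128.609, impact vy=-13.113
  bounce: vy ← 0.74·13.113 = 9.703
Arc 4: start y=0.000, vy=9.703 → t=1.980, apex=4.804, x_land=153.086, impact vy=-9.703
  bounce: vy ← 0.74·9.703 = 7.181
Arc 5: start y=0.000, vy=7.181 → t=1.465, apex=2.631, x_land=171.198, impact vy=-7.181
  bounce: vy ← 0.74·7.181 = 5.314
Arc 6: start y=0.000, vy=5.314 → t=1.084, apex=1.441, x_land=184.602, impact vy=-5.314
  bounce: vy ← 0.74·5.314 = 3.932
Arc 7: start y=0.000, vy=3.932 → t=0.802, apex=0.789, x_land=194.520, impact vy=-3.932
  bounce: vy ← 0.74·3.932 = 2.910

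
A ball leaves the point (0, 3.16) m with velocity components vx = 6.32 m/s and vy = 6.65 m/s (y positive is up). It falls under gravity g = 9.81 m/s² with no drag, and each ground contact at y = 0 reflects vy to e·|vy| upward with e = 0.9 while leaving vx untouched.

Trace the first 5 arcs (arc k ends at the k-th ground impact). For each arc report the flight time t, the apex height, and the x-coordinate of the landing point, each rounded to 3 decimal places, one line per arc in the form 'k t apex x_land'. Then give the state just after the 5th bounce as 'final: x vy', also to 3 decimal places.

1 1.728 5.414 10.924
2 1.891 4.385 22.876
3 1.702 3.552 33.632
4 1.532 2.877 43.313
5 1.379 2.331 52.026
final: 52.026 6.086

Arc 1: start y=3.160, vy=6.650 → t=1.728, apex=5.414, x_land=10.924, impact vy=-10.306
  bounce: vy ← 0.9·10.306 = 9.276
Arc 2: start y=0.000, vy=9.276 → t=1.891, apex=4.385, x_land=22.876, impact vy=-9.276
  bounce: vy ← 0.9·9.276 = 8.348
Arc 3: start y=0.000, vy=8.348 → t=1.702, apex=3.552, x_land=33.632, impact vy=-8.348
  bounce: vy ← 0.9·8.348 = 7.513
Arc 4: start y=0.000, vy=7.513 → t=1.532, apex=2.877, x_land=43.313, impact vy=-7.513
  bounce: vy ← 0.9·7.513 = 6.762
Arc 5: start y=0.000, vy=6.762 → t=1.379, apex=2.331, x_land=52.026, impact vy=-6.762
  bounce: vy ← 0.9·6.762 = 6.086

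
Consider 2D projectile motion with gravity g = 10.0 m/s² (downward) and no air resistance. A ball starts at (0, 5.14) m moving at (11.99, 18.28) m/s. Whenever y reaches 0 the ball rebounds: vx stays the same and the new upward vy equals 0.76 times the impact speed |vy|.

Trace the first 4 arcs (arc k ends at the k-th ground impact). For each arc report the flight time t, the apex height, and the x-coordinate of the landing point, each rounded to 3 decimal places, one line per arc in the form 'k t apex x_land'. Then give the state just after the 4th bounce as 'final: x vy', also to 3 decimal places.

1 3.918 21.848 46.981
2 3.177 12.619 85.077
3 2.415 7.289 114.031
4 1.835 4.210 136.035
final: 136.035 6.974

Arc 1: start y=5.140, vy=18.280 → t=3.918, apex=21.848, x_land=46.981, impact vy=-20.904
  bounce: vy ← 0.76·20.904 = 15.887
Arc 2: start y=0.000, vy=15.887 → t=3.177, apex=12.619, x_land=85.077, impact vy=-15.887
  bounce: vy ← 0.76·15.887 = 12.074
Arc 3: start y=0.000, vy=12.074 → t=2.415, apex=7.289, x_land=114.031, impact vy=-12.074
  bounce: vy ← 0.76·12.074 = 9.176
Arc 4: start y=0.000, vy=9.176 → t=1.835, apex=4.210, x_land=136.035, impact vy=-9.176
  bounce: vy ← 0.76·9.176 = 6.974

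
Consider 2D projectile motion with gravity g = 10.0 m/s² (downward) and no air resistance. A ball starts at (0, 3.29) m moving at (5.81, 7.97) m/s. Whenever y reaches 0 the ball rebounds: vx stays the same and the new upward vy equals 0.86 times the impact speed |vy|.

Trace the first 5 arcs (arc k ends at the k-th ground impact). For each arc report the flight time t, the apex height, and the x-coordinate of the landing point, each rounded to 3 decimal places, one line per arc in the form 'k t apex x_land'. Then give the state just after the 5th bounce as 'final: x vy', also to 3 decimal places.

1 1.934 6.466 11.238
2 1.956 4.782 22.602
3 1.682 3.537 32.375
4 1.447 2.616 40.780
5 1.244 1.935 48.008
final: 48.008 5.350

Arc 1: start y=3.290, vy=7.970 → t=1.934, apex=6.466, x_land=11.238, impact vy=-11.372
  bounce: vy ← 0.86·11.372 = 9.780
Arc 2: start y=0.000, vy=9.780 → t=1.956, apex=4.782, x_land=22.602, impact vy=-9.780
  bounce: vy ← 0.86·9.780 = 8.411
Arc 3: start y=0.000, vy=8.411 → t=1.682, apex=3.537, x_land=32.375, impact vy=-8.411
  bounce: vy ← 0.86·8.411 = 7.233
Arc 4: start y=0.000, vy=7.233 → t=1.447, apex=2.616, x_land=40.780, impact vy=-7.233
  bounce: vy ← 0.86·7.233 = 6.221
Arc 5: start y=0.000, vy=6.221 → t=1.244, apex=1.935, x_land=48.008, impact vy=-6.221
  bounce: vy ← 0.86·6.221 = 5.350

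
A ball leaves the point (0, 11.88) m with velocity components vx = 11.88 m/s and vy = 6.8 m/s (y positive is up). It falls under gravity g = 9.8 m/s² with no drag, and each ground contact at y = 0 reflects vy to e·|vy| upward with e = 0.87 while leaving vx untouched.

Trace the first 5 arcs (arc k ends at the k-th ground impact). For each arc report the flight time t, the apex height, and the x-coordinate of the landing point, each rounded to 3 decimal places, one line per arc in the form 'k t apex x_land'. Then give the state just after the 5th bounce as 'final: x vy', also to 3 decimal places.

1 2.399 14.239 28.495
2 2.966 10.778 63.733
3 2.581 8.158 94.390
4 2.245 6.174 121.061
5 1.953 4.673 144.266
final: 144.266 8.327

Arc 1: start y=11.880, vy=6.800 → t=2.399, apex=14.239, x_land=28.495, impact vy=-16.706
  bounce: vy ← 0.87·16.706 = 14.534
Arc 2: start y=0.000, vy=14.534 → t=2.966, apex=10.778, x_land=63.733, impact vy=-14.534
  bounce: vy ← 0.87·14.534 = 12.645
Arc 3: start y=0.000, vy=12.645 → t=2.581, apex=8.158, x_land=94.390, impact vy=-12.645
  bounce: vy ← 0.87·12.645 = 11.001
Arc 4: start y=0.000, vy=11.001 → t=2.245, apex=6.174, x_land=121.061, impact vy=-11.001
  bounce: vy ← 0.87·11.001 = 9.571
Arc 5: start y=0.000, vy=9.571 → t=1.953, apex=4.673, x_land=144.266, impact vy=-9.571
  bounce: vy ← 0.87·9.571 = 8.327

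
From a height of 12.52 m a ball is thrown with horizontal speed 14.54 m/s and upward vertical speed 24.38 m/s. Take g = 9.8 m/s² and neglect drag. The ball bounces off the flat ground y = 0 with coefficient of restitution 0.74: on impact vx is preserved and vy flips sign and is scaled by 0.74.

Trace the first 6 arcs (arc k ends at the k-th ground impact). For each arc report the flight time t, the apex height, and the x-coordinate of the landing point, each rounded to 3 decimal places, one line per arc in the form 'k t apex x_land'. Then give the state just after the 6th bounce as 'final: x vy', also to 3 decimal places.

Arc 1: start y=12.520, vy=24.380 → t=5.445, apex=42.846, x_land=79.167, impact vy=-28.979
  bounce: vy ← 0.74·28.979 = 21.444
Arc 2: start y=0.000, vy=21.444 → t=4.376, apex=23.462, x_land=142.800, impact vy=-21.444
  bounce: vy ← 0.74·21.444 = 15.869
Arc 3: start y=0.000, vy=15.869 → t=3.239, apex=12.848, x_land=189.888, impact vy=-15.869
  bounce: vy ← 0.74·15.869 = 11.743
Arc 4: start y=0.000, vy=11.743 → t=2.397, apex=7.036, x_land=224.734, impact vy=-11.743
  bounce: vy ← 0.74·11.743 = 8.690
Arc 5: start y=0.000, vy=8.690 → t=1.773, apex=3.853, x_land=250.519, impact vy=-8.690
  bounce: vy ← 0.74·8.690 = 6.430
Arc 6: start y=0.000, vy=6.430 → t=1.312, apex=2.110, x_land=269.601, impact vy=-6.430
  bounce: vy ← 0.74·6.430 = 4.759

1 5.445 42.846 79.167
2 4.376 23.462 142.800
3 3.239 12.848 189.888
4 2.397 7.036 224.734
5 1.773 3.853 250.519
6 1.312 2.110 269.601
final: 269.601 4.759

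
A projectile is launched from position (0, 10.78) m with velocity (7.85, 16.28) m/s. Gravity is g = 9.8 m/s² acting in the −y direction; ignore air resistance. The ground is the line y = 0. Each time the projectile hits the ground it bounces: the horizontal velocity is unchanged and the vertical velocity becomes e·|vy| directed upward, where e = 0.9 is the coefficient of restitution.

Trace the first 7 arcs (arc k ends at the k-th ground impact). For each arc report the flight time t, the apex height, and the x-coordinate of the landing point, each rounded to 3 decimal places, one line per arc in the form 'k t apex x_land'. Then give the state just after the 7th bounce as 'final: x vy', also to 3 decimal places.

Arc 1: start y=10.780, vy=16.280 → t=3.888, apex=24.302, x_land=30.523, impact vy=-21.825
  bounce: vy ← 0.9·21.825 = 19.642
Arc 2: start y=0.000, vy=19.642 → t=4.009, apex=19.685, x_land=61.991, impact vy=-19.642
  bounce: vy ← 0.9·19.642 = 17.678
Arc 3: start y=0.000, vy=17.678 → t=3.608, apex=15.945, x_land=90.312, impact vy=-17.678
  bounce: vy ← 0.9·17.678 = 15.910
Arc 4: start y=0.000, vy=15.910 → t=3.247, apex=12.915, x_land=115.801, impact vy=-15.910
  bounce: vy ← 0.9·15.910 = 14.319
Arc 5: start y=0.000, vy=14.319 → t=2.922, apex=10.461, x_land=138.741, impact vy=-14.319
  bounce: vy ← 0.9·14.319 = 12.887
Arc 6: start y=0.000, vy=12.887 → t=2.630, apex=8.474, x_land=159.387, impact vy=-12.887
  bounce: vy ← 0.9·12.887 = 11.599
Arc 7: start y=0.000, vy=11.599 → t=2.367, apex=6.864, x_land=177.969, impact vy=-11.599
  bounce: vy ← 0.9·11.599 = 10.439

1 3.888 24.302 30.523
2 4.009 19.685 61.991
3 3.608 15.945 90.312
4 3.247 12.915 115.801
5 2.922 10.461 138.741
6 2.630 8.474 159.387
7 2.367 6.864 177.969
final: 177.969 10.439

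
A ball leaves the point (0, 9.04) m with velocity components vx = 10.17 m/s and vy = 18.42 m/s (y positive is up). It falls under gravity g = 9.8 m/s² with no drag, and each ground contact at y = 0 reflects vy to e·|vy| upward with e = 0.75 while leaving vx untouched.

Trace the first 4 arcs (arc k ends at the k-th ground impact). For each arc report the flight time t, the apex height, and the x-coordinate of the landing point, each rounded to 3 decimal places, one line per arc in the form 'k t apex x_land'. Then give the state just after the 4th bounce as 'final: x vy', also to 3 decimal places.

Arc 1: start y=9.040, vy=18.420 → t=4.199, apex=26.351, x_land=42.700, impact vy=-22.726
  bounce: vy ← 0.75·22.726 = 17.045
Arc 2: start y=0.000, vy=17.045 → t=3.479, apex=14.822, x_land=78.076, impact vy=-17.045
  bounce: vy ← 0.75·17.045 = 12.783
Arc 3: start y=0.000, vy=12.783 → t=2.609, apex=8.338, x_land=104.608, impact vy=-12.783
  bounce: vy ← 0.75·12.783 = 9.588
Arc 4: start y=0.000, vy=9.588 → t=1.957, apex=4.690, x_land=124.508, impact vy=-9.588
  bounce: vy ← 0.75·9.588 = 7.191

1 4.199 26.351 42.700
2 3.479 14.822 78.076
3 2.609 8.338 104.608
4 1.957 4.690 124.508
final: 124.508 7.191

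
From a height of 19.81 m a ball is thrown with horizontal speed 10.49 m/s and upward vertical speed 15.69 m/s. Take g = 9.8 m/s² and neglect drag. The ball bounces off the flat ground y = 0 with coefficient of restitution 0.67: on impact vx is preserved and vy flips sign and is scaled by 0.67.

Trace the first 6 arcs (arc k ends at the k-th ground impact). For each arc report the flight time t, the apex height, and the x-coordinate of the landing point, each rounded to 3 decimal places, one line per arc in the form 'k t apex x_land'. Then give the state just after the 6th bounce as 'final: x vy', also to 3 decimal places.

1 4.171 32.370 43.757
2 3.444 14.531 79.885
3 2.308 6.523 104.092
4 1.546 2.928 120.310
5 1.036 1.314 131.176
6 0.694 0.590 138.456
final: 138.456 2.278

Arc 1: start y=19.810, vy=15.690 → t=4.171, apex=32.370, x_land=43.757, impact vy=-25.188
  bounce: vy ← 0.67·25.188 = 16.876
Arc 2: start y=0.000, vy=16.876 → t=3.444, apex=14.531, x_land=79.885, impact vy=-16.876
  bounce: vy ← 0.67·16.876 = 11.307
Arc 3: start y=0.000, vy=11.307 → t=2.308, apex=6.523, x_land=104.092, impact vy=-11.307
  bounce: vy ← 0.67·11.307 = 7.576
Arc 4: start y=0.000, vy=7.576 → t=1.546, apex=2.928, x_land=120.310, impact vy=-7.576
  bounce: vy ← 0.67·7.576 = 5.076
Arc 5: start y=0.000, vy=5.076 → t=1.036, apex=1.314, x_land=131.176, impact vy=-5.076
  bounce: vy ← 0.67·5.076 = 3.401
Arc 6: start y=0.000, vy=3.401 → t=0.694, apex=0.590, x_land=138.456, impact vy=-3.401
  bounce: vy ← 0.67·3.401 = 2.278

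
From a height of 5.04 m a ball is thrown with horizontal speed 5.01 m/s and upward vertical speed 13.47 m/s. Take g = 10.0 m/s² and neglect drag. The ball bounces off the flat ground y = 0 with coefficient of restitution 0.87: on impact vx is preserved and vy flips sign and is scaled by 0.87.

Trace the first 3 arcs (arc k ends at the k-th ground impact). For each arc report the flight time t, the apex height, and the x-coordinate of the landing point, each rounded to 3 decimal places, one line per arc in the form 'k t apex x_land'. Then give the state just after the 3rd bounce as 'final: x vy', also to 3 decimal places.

Arc 1: start y=5.040, vy=13.470 → t=3.027, apex=14.112, x_land=15.165, impact vy=-16.800
  bounce: vy ← 0.87·16.800 = 14.616
Arc 2: start y=0.000, vy=14.616 → t=2.923, apex=10.681, x_land=29.811, impact vy=-14.616
  bounce: vy ← 0.87·14.616 = 12.716
Arc 3: start y=0.000, vy=12.716 → t=2.543, apex=8.085, x_land=42.552, impact vy=-12.716
  bounce: vy ← 0.87·12.716 = 11.063

1 3.027 14.112 15.165
2 2.923 10.681 29.811
3 2.543 8.085 42.552
final: 42.552 11.063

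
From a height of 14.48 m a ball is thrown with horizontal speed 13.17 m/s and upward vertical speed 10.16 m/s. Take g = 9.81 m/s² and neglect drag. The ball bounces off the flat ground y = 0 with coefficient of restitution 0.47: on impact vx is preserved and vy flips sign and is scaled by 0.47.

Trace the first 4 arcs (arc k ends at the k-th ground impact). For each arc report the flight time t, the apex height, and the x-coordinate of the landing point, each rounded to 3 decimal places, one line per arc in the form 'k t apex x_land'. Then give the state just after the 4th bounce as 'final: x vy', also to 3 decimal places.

1 3.042 19.741 40.061
2 1.886 4.361 64.897
3 0.886 0.963 76.570
4 0.417 0.213 82.056
final: 82.056 0.960

Arc 1: start y=14.480, vy=10.160 → t=3.042, apex=19.741, x_land=40.061, impact vy=-19.681
  bounce: vy ← 0.47·19.681 = 9.250
Arc 2: start y=0.000, vy=9.250 → t=1.886, apex=4.361, x_land=64.897, impact vy=-9.250
  bounce: vy ← 0.47·9.250 = 4.347
Arc 3: start y=0.000, vy=4.347 → t=0.886, apex=0.963, x_land=76.570, impact vy=-4.347
  bounce: vy ← 0.47·4.347 = 2.043
Arc 4: start y=0.000, vy=2.043 → t=0.417, apex=0.213, x_land=82.056, impact vy=-2.043
  bounce: vy ← 0.47·2.043 = 0.960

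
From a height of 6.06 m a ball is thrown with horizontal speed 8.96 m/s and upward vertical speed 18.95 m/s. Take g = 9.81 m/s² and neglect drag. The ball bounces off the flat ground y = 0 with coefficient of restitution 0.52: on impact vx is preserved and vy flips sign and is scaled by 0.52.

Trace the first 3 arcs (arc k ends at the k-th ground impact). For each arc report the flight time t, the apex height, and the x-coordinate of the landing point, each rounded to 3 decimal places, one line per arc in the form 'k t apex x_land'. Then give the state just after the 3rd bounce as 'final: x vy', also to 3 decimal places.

1 4.160 24.363 37.277
2 2.318 6.588 58.044
3 1.205 1.781 68.844
final: 68.844 3.074

Arc 1: start y=6.060, vy=18.950 → t=4.160, apex=24.363, x_land=37.277, impact vy=-21.863
  bounce: vy ← 0.52·21.863 = 11.369
Arc 2: start y=0.000, vy=11.369 → t=2.318, apex=6.588, x_land=58.044, impact vy=-11.369
  bounce: vy ← 0.52·11.369 = 5.912
Arc 3: start y=0.000, vy=5.912 → t=1.205, apex=1.781, x_land=68.844, impact vy=-5.912
  bounce: vy ← 0.52·5.912 = 3.074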